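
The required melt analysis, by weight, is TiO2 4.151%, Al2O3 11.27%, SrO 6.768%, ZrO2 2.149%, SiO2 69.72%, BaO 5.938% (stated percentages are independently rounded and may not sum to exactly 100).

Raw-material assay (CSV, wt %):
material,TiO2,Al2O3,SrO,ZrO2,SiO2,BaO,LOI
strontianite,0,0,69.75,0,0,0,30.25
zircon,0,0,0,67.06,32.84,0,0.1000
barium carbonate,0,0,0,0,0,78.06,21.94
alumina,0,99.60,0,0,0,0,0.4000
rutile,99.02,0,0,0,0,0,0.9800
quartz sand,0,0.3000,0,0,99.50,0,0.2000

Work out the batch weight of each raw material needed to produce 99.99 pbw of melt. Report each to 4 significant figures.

Batch per 99.99 pbw melt:
  strontianite: 9.702 pbw
  zircon: 3.204 pbw
  barium carbonate: 7.606 pbw
  alumina: 11.11 pbw
  rutile: 4.192 pbw
  quartz sand: 69.01 pbw
Total batch = 104.8 pbw; LOI loss = 4.830 pbw; yield = 95.39%

Mid-chain values are displayed with 4-significant-figure rounding in the printout — the whole derivation holds exact precision end to end. Each reported figure is rounded exactly once. The derived quantities are recomputed in full precision (totals, the yield, six oxide percentages, net glass mass, ignition loss) starting from the weights on 99.99 pbw of glass, as given in problem or answer.
Per-oxide target masses for 99.99 pbw melt:
  TiO2: 4.151% × 99.99 = 4.151 pbw
  Al2O3: 11.27% × 99.99 = 11.27 pbw
  SrO: 6.768% × 99.99 = 6.767 pbw
  ZrO2: 2.149% × 99.99 = 2.149 pbw
  SiO2: 69.72% × 99.99 = 69.71 pbw
  BaO: 5.938% × 99.99 = 5.937 pbw
Per-oxide balance check applying the batch weights above, at the basis given (every target is met by its sum modulo rounding of the values):
  TiO2: 4.192·0.9902 = 4.151 pbw (target 4.151 pbw)
  Al2O3: 11.11·0.9960 + 69.01·0.003000 = 11.27 pbw (target 11.27 pbw)
  SrO: 9.702·0.6975 = 6.767 pbw (target 6.767 pbw)
  ZrO2: 3.204·0.6706 = 2.149 pbw (target 2.149 pbw)
  SiO2: 3.204·0.3284 + 69.01·0.9950 = 69.72 pbw (target 69.71 pbw)
  BaO: 7.606·0.7806 = 5.937 pbw (target 5.937 pbw)
Glass mass check: batch total minus LOI = 99.99 pbw (the Σ of target masses is 99.99 pbw; the stated basis being 99.99 pbw — differing by rounding only).
Whole-batch sum: Σ batch = 104.8 pbw; LOI loss = Σ batch·LOI = 4.830 pbw; yield = glass ÷ total batch = 95.39%.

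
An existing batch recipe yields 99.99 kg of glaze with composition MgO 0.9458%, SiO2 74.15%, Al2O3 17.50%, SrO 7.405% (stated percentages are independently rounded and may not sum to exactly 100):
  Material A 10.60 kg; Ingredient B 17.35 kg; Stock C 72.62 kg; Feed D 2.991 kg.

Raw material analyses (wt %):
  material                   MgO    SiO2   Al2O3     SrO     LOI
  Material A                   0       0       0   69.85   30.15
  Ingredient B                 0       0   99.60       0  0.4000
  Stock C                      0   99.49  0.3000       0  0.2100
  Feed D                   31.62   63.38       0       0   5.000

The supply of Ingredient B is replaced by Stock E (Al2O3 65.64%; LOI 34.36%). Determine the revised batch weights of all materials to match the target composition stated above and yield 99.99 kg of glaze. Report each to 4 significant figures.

The intermediate values are printed rounded off to 4 significant figures when written out — the working math holds full precision in all steps. Each reported value sees exactly one rounding; derived quantities are re-derived at full float precision (the totals, glass mass, four oxide percentages, LOI, the yield) using the weight values for 99.99 kg of glass, as written in the problem or the answer.
Per-oxide target masses for 99.99 kg glaze:
  MgO: 0.9458% × 99.99 = 0.9457 kg
  SiO2: 74.15% × 99.99 = 74.14 kg
  Al2O3: 17.50% × 99.99 = 17.50 kg
  SrO: 7.405% × 99.99 = 7.404 kg
Mass-balance tally per oxide on the weights just shown, versus the basis set out (each sum matches its target mass inside rounding margins):
  MgO: 2.991·0.3162 = 0.9458 kg (target 0.9457 kg)
  SiO2: 72.62·0.9949 + 2.991·0.6338 = 74.15 kg (target 74.14 kg)
  Al2O3: 26.33·0.6564 + 72.62·0.003000 = 17.50 kg (target 17.50 kg)
  SrO: 10.60·0.6985 = 7.404 kg (target 7.404 kg)
Consistency of the glass mass: batch total minus LOI = 100.0 kg (oxide target masses add up to 99.99 kg; the stated basis being 99.99 kg — deltas are rounding alone).
Batch total: Σ batch = 112.5 kg; Σ batch·LOI gives LOI loss = 12.54 kg; yield = glass ÷ total batch = 88.85%.

Revised batch per 99.99 kg glaze:
  Material A: 10.60 kg
  Stock E: 26.33 kg
  Stock C: 72.62 kg
  Feed D: 2.991 kg
Total batch = 112.5 kg; LOI loss = 12.54 kg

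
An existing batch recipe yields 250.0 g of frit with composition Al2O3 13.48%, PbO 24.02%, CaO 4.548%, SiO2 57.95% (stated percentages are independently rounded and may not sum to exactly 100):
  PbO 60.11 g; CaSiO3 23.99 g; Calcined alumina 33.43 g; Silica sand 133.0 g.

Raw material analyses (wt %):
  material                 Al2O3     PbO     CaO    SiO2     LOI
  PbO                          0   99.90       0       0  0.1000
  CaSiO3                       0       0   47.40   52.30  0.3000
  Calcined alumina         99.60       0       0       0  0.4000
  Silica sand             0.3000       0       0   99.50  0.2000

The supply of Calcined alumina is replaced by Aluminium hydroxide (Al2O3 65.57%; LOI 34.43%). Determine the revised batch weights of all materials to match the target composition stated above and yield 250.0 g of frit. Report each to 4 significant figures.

All internal work runs at full float precision from first step to last; intermediates are displayed with 4-significant-figure rounding as written — exactly one rounding goes into each reported value — the derived quantities, which include the four compositions, the totals, glass mass, LOI, the yield, are re-derived in exact precision, as given in the problem or answer text, starting from the weights on 250.0 g of glass.
The oxide mass targets at 250.0 g frit:
  Al2O3: 13.48% × 250.0 = 33.70 g
  PbO: 24.02% × 250.0 = 60.05 g
  CaO: 4.548% × 250.0 = 11.37 g
  SiO2: 57.95% × 250.0 = 144.9 g
Sums-versus-targets review on the weights just shown, per the basis as stated (every target is met by its sum given rounding of the digits):
  Al2O3: 50.79·0.6557 + 133.0·0.003000 = 33.70 g (target 33.70 g)
  PbO: 60.11·0.9990 = 60.05 g (target 60.05 g)
  CaO: 23.99·0.4740 = 11.37 g (target 11.37 g)
  SiO2: 23.99·0.5230 + 133.0·0.9950 = 144.9 g (target 144.9 g)
Mass balance on the glass: total charge less LOI = 250.0 g (targets for the oxides total 250.0 g; basis as stated: 250.0 g — differing by rounding only).
Batch grand total — Σ batch = 267.9 g; LOI loss = Σ batch·LOI = 17.89 g; yield = glass ÷ total batch = 93.32%.

Revised batch per 250.0 g frit:
  PbO: 60.11 g
  CaSiO3: 23.99 g
  Aluminium hydroxide: 50.79 g
  Silica sand: 133.0 g
Total batch = 267.9 g; LOI loss = 17.89 g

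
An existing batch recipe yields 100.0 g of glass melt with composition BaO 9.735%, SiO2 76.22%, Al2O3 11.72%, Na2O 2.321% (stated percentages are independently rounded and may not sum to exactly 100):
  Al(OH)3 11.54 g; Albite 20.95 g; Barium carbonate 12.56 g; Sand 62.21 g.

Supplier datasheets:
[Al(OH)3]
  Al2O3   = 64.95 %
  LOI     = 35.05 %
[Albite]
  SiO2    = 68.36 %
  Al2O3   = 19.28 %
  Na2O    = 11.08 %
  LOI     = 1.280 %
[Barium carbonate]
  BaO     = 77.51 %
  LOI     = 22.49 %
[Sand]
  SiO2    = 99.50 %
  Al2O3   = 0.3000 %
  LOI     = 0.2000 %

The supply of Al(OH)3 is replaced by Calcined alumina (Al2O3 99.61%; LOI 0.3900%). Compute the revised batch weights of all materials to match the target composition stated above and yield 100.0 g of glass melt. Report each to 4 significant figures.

Revised batch per 100.0 g glass melt:
  Calcined alumina: 7.524 g
  Albite: 20.95 g
  Barium carbonate: 12.56 g
  Sand: 62.21 g
Total batch = 103.2 g; LOI loss = 3.247 g

Working values are printed (rounded to 4 significant digits) within the worked lines. The whole derivation carries full precision from start to finish — a single rounding yields each reported result. The derived quantities are carried in exact precision (the four compositions, totals, net glass mass, LOI, yield) starting from the weights for 100.0 g of glass exactly as printed in problem or answer.
Oxide mass targets, per 100.0 g glass melt:
  BaO: 9.735% × 100.0 = 9.735 g
  SiO2: 76.22% × 100.0 = 76.22 g
  Al2O3: 11.72% × 100.0 = 11.72 g
  Na2O: 2.321% × 100.0 = 2.321 g
A balance pass over the oxides, given the weights on record, per the basis as stated (every target is met by its sum inside rounding margins):
  BaO: 12.56·0.7751 = 9.735 g (target 9.735 g)
  SiO2: 20.95·0.6836 + 62.21·0.9950 = 76.22 g (target 76.22 g)
  Al2O3: 7.524·0.9961 + 20.95·0.1928 + 62.21·0.003000 = 11.72 g (target 11.72 g)
  Na2O: 20.95·0.1108 = 2.321 g (target 2.321 g)
Glass-mass closure: total batch − LOI = 100.0 g (per-oxide target masses sum to 100.0 g; the stated basis being 100.0 g — any gap is answer rounding).
Adding the batch up: Σ batch = 103.2 g; the LOI term Σ batch·LOI equals 3.247 g; yield, glass over the total, = 96.86%.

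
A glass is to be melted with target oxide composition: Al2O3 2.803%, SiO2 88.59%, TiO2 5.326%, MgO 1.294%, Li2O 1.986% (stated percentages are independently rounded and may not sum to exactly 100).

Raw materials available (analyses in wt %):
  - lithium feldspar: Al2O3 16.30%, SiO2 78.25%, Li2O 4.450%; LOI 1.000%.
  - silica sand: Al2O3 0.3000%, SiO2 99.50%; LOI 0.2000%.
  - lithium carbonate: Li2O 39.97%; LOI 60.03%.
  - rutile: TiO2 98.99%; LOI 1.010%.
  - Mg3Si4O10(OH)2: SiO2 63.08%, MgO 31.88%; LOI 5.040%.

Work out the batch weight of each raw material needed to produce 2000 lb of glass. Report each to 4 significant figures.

Batch per 2000 lb glass:
  lithium feldspar: 316.7 lb
  silica sand: 1480 lb
  lithium carbonate: 64.12 lb
  rutile: 107.6 lb
  Mg3Si4O10(OH)2: 81.18 lb
Total batch = 2050 lb; LOI loss = 49.80 lb; yield = 97.57%

Working values are displayed rounded to 4 significant figures within the worked lines — every computation carries exact precision at each step — exactly one rounding goes into every reported figure; all derived quantities (LOI, net glass mass, the five compositions, the yield, totals) are re-derived in full float precision from the batch weights on 2000 lb of glass, precisely as stated by the problem or the answer.
Per-oxide target masses for 2000 lb glass:
  Al2O3: 2.803% × 2000 = 56.06 lb
  SiO2: 88.59% × 2000 = 1772 lb
  TiO2: 5.326% × 2000 = 106.5 lb
  MgO: 1.294% × 2000 = 25.88 lb
  Li2O: 1.986% × 2000 = 39.72 lb
Balance tally, oxide-wise, on the weights just shown, relative to the basis at hand (delivered sums recover each target exact up to rounding of places):
  Al2O3: 316.7·0.1630 + 1480·0.003000 = 56.06 lb (target 56.06 lb)
  SiO2: 316.7·0.7825 + 1480·0.9950 + 81.18·0.6308 = 1772 lb (target 1772 lb)
  TiO2: 107.6·0.9899 = 106.5 lb (target 106.5 lb)
  MgO: 81.18·0.3188 = 25.88 lb (target 25.88 lb)
  Li2O: 316.7·0.04450 + 64.12·0.3997 = 39.72 lb (target 39.72 lb)
Mass balance on the glass: total batch − LOI = 2000 lb (per-oxide target masses sum to 2000 lb; stated basis 2000 lb — a pure rounding effect).
Adding the batch up: Σ batch = 2050 lb; the LOI term Σ batch·LOI equals 49.80 lb; as yield: glass ÷ batch → 97.57%.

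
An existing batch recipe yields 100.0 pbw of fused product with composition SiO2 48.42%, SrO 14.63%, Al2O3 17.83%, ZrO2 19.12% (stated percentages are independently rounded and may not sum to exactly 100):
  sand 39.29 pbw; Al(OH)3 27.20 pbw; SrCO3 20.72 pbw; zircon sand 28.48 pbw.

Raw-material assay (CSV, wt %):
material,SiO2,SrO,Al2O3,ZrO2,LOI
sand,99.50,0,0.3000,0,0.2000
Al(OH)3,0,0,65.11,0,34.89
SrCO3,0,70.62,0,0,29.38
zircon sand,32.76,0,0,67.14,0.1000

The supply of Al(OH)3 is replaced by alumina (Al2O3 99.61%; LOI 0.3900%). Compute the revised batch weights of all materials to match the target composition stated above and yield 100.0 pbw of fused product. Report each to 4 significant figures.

Working values are shown with 4-significant-digit rounding in the working. All internal work carries exact precision from start to finish. Every reported figure is rounded just once. Derived quantities, which include totals, four oxide percentages, yield, LOI, net glass mass, are recomputed in full precision, as written in problem or answer, starting from the weights on 100.0 pbw of glass.
Target oxide masses per 100.0 pbw fused product:
  SiO2: 48.42% × 100.0 = 48.42 pbw
  SrO: 14.63% × 100.0 = 14.63 pbw
  Al2O3: 17.83% × 100.0 = 17.83 pbw
  ZrO2: 19.12% × 100.0 = 19.12 pbw
Oxide-by-oxide audit on the weights just shown, per the basis as stated (sum by sum, the targets are met given rounding of the digits):
  SiO2: 39.29·0.9950 + 28.48·0.3276 = 48.42 pbw (target 48.42 pbw)
  SrO: 20.72·0.7062 = 14.63 pbw (target 14.63 pbw)
  Al2O3: 39.29·0.003000 + 17.78·0.9961 = 17.83 pbw (target 17.83 pbw)
  ZrO2: 28.48·0.6714 = 19.12 pbw (target 19.12 pbw)
Glass-mass sanity pass: the batch minus its LOI: 100.0 pbw (targets for the oxides total 100.0 pbw; the stated basis being 100.0 pbw — gaps are rounding artifacts).
Adding the batch up: Σ batch = 106.3 pbw; loss to ignition Σ batch·LOI = 6.264 pbw; glass ÷ batch gives a yield of 94.11%.

Revised batch per 100.0 pbw fused product:
  sand: 39.29 pbw
  alumina: 17.78 pbw
  SrCO3: 20.72 pbw
  zircon sand: 28.48 pbw
Total batch = 106.3 pbw; LOI loss = 6.264 pbw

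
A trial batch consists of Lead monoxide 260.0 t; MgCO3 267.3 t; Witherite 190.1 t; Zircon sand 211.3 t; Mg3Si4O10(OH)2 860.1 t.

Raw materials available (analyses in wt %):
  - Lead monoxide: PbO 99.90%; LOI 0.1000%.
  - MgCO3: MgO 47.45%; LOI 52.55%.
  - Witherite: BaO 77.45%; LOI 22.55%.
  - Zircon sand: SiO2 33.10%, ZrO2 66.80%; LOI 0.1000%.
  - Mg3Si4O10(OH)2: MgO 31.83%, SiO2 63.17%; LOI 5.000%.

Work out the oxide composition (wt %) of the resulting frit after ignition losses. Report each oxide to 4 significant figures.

Working values are printed (rounded to 4 significant digits) alongside each step. All arithmetic keeps exact precision through every step. Each reported value is rounded exactly once; the derived quantities are computed from the batch weights per 1562 t of glass in exact precision (totals, the five compositions, the yield, net glass mass, LOI), as quoted within the problem or the answer.
What the batch supplies per oxide:
  MgO: 267.3·0.4745 + 860.1·0.3183 = 400.6 t
  SiO2: 211.3·0.3310 + 860.1·0.6317 = 613.3 t
  BaO: 190.1·0.7745 = 147.2 t
  PbO: 260.0·0.9990 = 259.7 t
  ZrO2: 211.3·0.6680 = 141.1 t
LOI: 260.0·0.001000 + 267.3·0.5255 + 190.1·0.2255 + 211.3·0.001000 + 860.1·0.05000 = 226.8 t
Net of LOI, the glass mass = 1789 − 226.8 = 1562 t (consistent with Σ oxide mass)
percent share: oxide ÷ glass, ×100

Glass mass = 1562 t (batch 1789 − LOI 226.8).
Composition: MgO 25.65%, SiO2 39.26%, BaO 9.426%, PbO 16.63%, ZrO2 9.036%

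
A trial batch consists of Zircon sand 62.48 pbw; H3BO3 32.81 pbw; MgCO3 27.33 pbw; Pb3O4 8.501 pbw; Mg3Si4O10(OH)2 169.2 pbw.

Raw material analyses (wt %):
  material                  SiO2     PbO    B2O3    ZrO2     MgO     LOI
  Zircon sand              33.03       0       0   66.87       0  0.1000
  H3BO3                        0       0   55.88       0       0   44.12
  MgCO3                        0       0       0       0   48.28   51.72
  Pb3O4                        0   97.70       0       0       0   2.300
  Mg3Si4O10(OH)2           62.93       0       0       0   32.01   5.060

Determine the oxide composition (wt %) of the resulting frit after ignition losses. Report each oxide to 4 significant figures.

Intermediates are displayed, rounded to 4 significant figures, as written — each numeric step maintains full precision from first step to last. Each reported figure undergoes a single rounding — the derived quantities, which include LOI, net glass mass, the yield, totals, five oxide percentages, are re-derived in exact precision, as written in the question or the answer, using the weight values on 262.9 pbw of glass.
Oxide-by-oxide delivered mass:
  SiO2: 62.48·0.3303 + 169.2·0.6293 = 127.1 pbw
  PbO: 8.501·0.9770 = 8.305 pbw
  B2O3: 32.81·0.5588 = 18.33 pbw
  ZrO2: 62.48·0.6687 = 41.78 pbw
  MgO: 27.33·0.4828 + 169.2·0.3201 = 67.36 pbw
LOI: 62.48·0.001000 + 32.81·0.4412 + 27.33·0.5172 + 8.501·0.02300 + 169.2·0.05060 = 37.43 pbw
The glass mass, total less LOI, = 300.3 − 37.43 = 262.9 pbw (equal to the oxide-mass sum)
each oxide over glass, ×100, is wt %

Glass mass = 262.9 pbw (batch 300.3 − LOI 37.43).
Composition: SiO2 48.35%, PbO 3.159%, B2O3 6.974%, ZrO2 15.89%, MgO 25.62%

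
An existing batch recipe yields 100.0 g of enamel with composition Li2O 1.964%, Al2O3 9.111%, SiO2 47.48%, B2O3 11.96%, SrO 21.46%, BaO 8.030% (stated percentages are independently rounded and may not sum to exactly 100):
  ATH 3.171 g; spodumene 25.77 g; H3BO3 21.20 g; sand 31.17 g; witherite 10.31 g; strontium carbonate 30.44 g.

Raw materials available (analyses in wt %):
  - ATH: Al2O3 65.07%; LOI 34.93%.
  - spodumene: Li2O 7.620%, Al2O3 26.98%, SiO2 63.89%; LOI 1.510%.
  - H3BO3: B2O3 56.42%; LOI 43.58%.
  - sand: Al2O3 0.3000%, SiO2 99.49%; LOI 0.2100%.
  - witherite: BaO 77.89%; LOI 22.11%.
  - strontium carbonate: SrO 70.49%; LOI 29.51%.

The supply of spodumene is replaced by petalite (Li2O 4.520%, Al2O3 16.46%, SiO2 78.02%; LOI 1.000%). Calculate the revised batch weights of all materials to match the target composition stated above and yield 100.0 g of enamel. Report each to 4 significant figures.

The whole derivation maintains full float precision at every stage. Working values appear with 4-significant-digit rounding at each printed step. A single rounding yields every reported number. All derived quantities (the six compositions, LOI, yield, net glass mass, totals) are re-derived starting from the weights on 100.0 g of glass in full precision exactly as printed in the problem or answer text.
Oxide mass targets, per 100.0 g enamel:
  Li2O: 1.964% × 100.0 = 1.964 g
  Al2O3: 9.111% × 100.0 = 9.111 g
  SiO2: 47.48% × 100.0 = 47.48 g
  B2O3: 11.96% × 100.0 = 11.96 g
  SrO: 21.46% × 100.0 = 21.46 g
  BaO: 8.030% × 100.0 = 8.030 g
Mass-balance tally per oxide with the batch weights as given, per the basis as stated (delivered sums recover each target given rounding of the digits):
  Li2O: 43.45·0.04520 = 1.964 g (target 1.964 g)
  Al2O3: 2.948·0.6507 + 43.45·0.1646 + 13.65·0.003000 = 9.111 g (target 9.111 g)
  SiO2: 43.45·0.7802 + 13.65·0.9949 = 47.48 g (target 47.48 g)
  B2O3: 21.20·0.5642 = 11.96 g (target 11.96 g)
  SrO: 30.44·0.7049 = 21.46 g (target 21.46 g)
  BaO: 10.31·0.7789 = 8.030 g (target 8.030 g)
Auditing the glass mass value: Σ batch − LOI loss = 100.0 g (the targets, summed, come to 100.0 g; the stated basis being 100.0 g — deltas are rounding alone).
Whole-batch sum: Σ batch = 122.0 g; ignition loss, Σ(batch × LOI) = 21.99 g; glass ÷ batch gives a yield of 81.97%.

Revised batch per 100.0 g enamel:
  ATH: 2.948 g
  petalite: 43.45 g
  H3BO3: 21.20 g
  sand: 13.65 g
  witherite: 10.31 g
  strontium carbonate: 30.44 g
Total batch = 122.0 g; LOI loss = 21.99 g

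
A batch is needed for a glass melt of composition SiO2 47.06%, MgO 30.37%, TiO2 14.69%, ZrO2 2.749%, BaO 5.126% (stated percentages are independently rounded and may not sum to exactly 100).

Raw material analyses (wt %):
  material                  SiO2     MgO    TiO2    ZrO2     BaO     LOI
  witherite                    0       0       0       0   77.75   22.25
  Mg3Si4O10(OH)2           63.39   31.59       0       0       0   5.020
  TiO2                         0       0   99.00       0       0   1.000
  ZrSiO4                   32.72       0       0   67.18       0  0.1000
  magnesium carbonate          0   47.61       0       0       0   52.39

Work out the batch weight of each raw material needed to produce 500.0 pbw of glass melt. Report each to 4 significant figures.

The whole derivation runs at full precision end to end; rounding to four significant digits governs each intermediate as displayed; every reported result takes a single rounding; the derived quantities, including five oxide percentages, net glass mass, the totals, LOI, yield, are computed from the weighed amounts per 500.0 pbw of glass in full float precision exactly as shown in question or answer.
Target oxide masses per 500.0 pbw glass melt:
  SiO2: 47.06% × 500.0 = 235.3 pbw
  MgO: 30.37% × 500.0 = 151.8 pbw
  TiO2: 14.69% × 500.0 = 73.45 pbw
  ZrO2: 2.749% × 500.0 = 13.74 pbw
  BaO: 5.126% × 500.0 = 25.63 pbw
Checking each oxide sum using the reported weights, under the basis named above (oxide sums agree with the targets exact up to rounding of places):
  SiO2: 360.6·0.6339 + 20.46·0.3272 = 235.3 pbw (target 235.3 pbw)
  MgO: 360.6·0.3159 + 79.66·0.4761 = 151.8 pbw (target 151.8 pbw)
  TiO2: 74.19·0.9900 = 73.45 pbw (target 73.45 pbw)
  ZrO2: 20.46·0.6718 = 13.75 pbw (target 13.74 pbw)
  BaO: 32.96·0.7775 = 25.63 pbw (target 25.63 pbw)
The glass-mass cross-check: Σ batch − LOI loss = 499.9 pbw (per-oxide target masses sum to 500.0 pbw; versus the stated basis of 500.0 pbw — deltas are rounding alone).
Summing the batch: Σ batch = 567.9 pbw; ignition loss, Σ(batch × LOI) = 67.93 pbw; yield, glass over the total, = 88.04%.

Batch per 500.0 pbw glass melt:
  witherite: 32.96 pbw
  Mg3Si4O10(OH)2: 360.6 pbw
  TiO2: 74.19 pbw
  ZrSiO4: 20.46 pbw
  magnesium carbonate: 79.66 pbw
Total batch = 567.9 pbw; LOI loss = 67.93 pbw; yield = 88.04%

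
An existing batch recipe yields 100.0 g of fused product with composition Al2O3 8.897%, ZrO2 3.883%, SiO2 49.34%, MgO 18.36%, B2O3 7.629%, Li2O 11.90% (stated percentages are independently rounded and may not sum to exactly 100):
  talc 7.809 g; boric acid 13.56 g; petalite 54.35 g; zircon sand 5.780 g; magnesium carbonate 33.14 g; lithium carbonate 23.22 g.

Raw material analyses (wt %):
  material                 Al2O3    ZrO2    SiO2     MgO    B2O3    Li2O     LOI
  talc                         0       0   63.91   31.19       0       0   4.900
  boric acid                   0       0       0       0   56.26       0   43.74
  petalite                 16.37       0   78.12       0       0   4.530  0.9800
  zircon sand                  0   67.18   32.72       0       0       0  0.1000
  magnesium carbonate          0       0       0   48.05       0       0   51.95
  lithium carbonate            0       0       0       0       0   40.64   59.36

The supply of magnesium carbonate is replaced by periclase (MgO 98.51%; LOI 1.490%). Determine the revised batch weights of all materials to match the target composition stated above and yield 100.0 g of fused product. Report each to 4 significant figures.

Values along the way are displayed rounded off to 4 significant digits alongside each step. The working math runs at full precision from start to finish. Every reported result is rounded only once. All derived quantities, which include LOI, totals, six oxide percentages, glass mass, the yield, are rebuilt at full precision, exactly as printed in the question or the answer, starting from the weights on 100.0 g of glass.
The oxide mass targets at 100.0 g fused product:
  Al2O3: 8.897% × 100.0 = 8.897 g
  ZrO2: 3.883% × 100.0 = 3.883 g
  SiO2: 49.34% × 100.0 = 49.34 g
  MgO: 18.36% × 100.0 = 18.36 g
  B2O3: 7.629% × 100.0 = 7.629 g
  Li2O: 11.90% × 100.0 = 11.90 g
A balance pass over the oxides, using the reported weights, relative to the basis at hand (each sum matches its target mass up to rounding of the answer):
  Al2O3: 54.35·0.1637 = 8.897 g (target 8.897 g)
  ZrO2: 5.780·0.6718 = 3.883 g (target 3.883 g)
  SiO2: 7.809·0.6391 + 54.35·0.7812 + 5.780·0.3272 = 49.34 g (target 49.34 g)
  MgO: 7.809·0.3119 + 16.17·0.9851 = 18.36 g (target 18.36 g)
  B2O3: 13.56·0.5626 = 7.629 g (target 7.629 g)
  Li2O: 54.35·0.04530 + 23.22·0.4064 = 11.90 g (target 11.90 g)
Mass balance on the glass: net batch after ignition = 100.0 g (the Σ of target masses is 100.0 g; with the basis standing at 100.0 g — gaps are rounding artifacts).
Batch total: Σ batch = 120.9 g; the LOI term Σ batch·LOI equals 20.88 g; the yield ratio, glass ÷ batch: 82.73%.

Revised batch per 100.0 g fused product:
  talc: 7.809 g
  boric acid: 13.56 g
  petalite: 54.35 g
  zircon sand: 5.780 g
  periclase: 16.17 g
  lithium carbonate: 23.22 g
Total batch = 120.9 g; LOI loss = 20.88 g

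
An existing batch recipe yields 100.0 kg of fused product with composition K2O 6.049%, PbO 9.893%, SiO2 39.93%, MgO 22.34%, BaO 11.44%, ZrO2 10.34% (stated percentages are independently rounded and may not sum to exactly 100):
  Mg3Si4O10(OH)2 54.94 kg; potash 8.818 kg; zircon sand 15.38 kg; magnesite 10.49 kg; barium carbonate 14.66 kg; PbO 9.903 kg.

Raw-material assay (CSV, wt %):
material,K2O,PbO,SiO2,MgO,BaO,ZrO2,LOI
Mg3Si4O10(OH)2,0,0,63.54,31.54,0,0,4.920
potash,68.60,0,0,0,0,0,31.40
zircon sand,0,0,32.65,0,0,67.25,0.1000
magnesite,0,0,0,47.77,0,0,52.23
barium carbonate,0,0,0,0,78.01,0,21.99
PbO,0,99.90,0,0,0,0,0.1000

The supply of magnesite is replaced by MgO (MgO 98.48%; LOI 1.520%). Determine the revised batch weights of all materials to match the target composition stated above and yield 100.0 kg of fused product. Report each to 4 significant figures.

Revised batch per 100.0 kg fused product:
  Mg3Si4O10(OH)2: 54.94 kg
  potash: 8.818 kg
  zircon sand: 15.38 kg
  MgO: 5.089 kg
  barium carbonate: 14.66 kg
  PbO: 9.903 kg
Total batch = 108.8 kg; LOI loss = 8.798 kg

The whole derivation keeps exact precision in every operation; in-progress results are displayed with 4-significant-figure rounding within the worked lines; a single rounding completes each reported number; all derived quantities are carried from the batch weights per 100.0 kg of glass in exact precision (glass mass, six oxide percentages, ignition loss, totals, yield), as they appear in question or answer.
Target oxide masses per 100.0 kg fused product:
  K2O: 6.049% × 100.0 = 6.049 kg
  PbO: 9.893% × 100.0 = 9.893 kg
  SiO2: 39.93% × 100.0 = 39.93 kg
  MgO: 22.34% × 100.0 = 22.34 kg
  BaO: 11.44% × 100.0 = 11.44 kg
  ZrO2: 10.34% × 100.0 = 10.34 kg
Mass-balance tally per oxide applying the batch weights above, against the basis in use (target by target, the sums agree net of answer rounding effects):
  K2O: 8.818·0.6860 = 6.049 kg (target 6.049 kg)
  PbO: 9.903·0.9990 = 9.893 kg (target 9.893 kg)
  SiO2: 54.94·0.6354 + 15.38·0.3265 = 39.93 kg (target 39.93 kg)
  MgO: 54.94·0.3154 + 5.089·0.9848 = 22.34 kg (target 22.34 kg)
  BaO: 14.66·0.7801 = 11.44 kg (target 11.44 kg)
  ZrO2: 15.38·0.6725 = 10.34 kg (target 10.34 kg)
Consistency of the glass mass: total charge less LOI = 99.99 kg (targets for the oxides total 99.99 kg; stated basis 100.0 kg — gaps are rounding artifacts).
Adding the batch up: Σ batch = 108.8 kg; ignition loss, Σ(batch × LOI) = 8.798 kg; glass ÷ batch gives a yield of 91.91%.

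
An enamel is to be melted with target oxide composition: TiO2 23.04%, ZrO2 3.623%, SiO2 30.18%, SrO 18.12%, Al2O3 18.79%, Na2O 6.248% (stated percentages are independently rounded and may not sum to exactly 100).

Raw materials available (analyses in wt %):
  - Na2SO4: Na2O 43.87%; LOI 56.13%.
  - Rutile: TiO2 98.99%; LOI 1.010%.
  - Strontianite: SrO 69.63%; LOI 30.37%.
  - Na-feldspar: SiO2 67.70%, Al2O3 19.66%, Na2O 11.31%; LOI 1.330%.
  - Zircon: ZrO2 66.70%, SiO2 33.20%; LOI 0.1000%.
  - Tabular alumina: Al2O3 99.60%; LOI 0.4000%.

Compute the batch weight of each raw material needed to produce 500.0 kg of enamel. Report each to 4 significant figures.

Mid-chain values appear rounded to 4 significant figures as written; the whole derivation holds full float precision at every stage. Each reported result takes exactly one rounding. Derived quantities are re-derived from the batch weights for 500.0 kg of glass at full precision (net glass mass, the yield, totals, LOI, the six compositions), exactly as printed in the question or the answer.
Per-oxide target masses for 500.0 kg enamel:
  TiO2: 23.04% × 500.0 = 115.2 kg
  ZrO2: 3.623% × 500.0 = 18.11 kg
  SiO2: 30.18% × 500.0 = 150.9 kg
  SrO: 18.12% × 500.0 = 90.60 kg
  Al2O3: 18.79% × 500.0 = 93.95 kg
  Na2O: 6.248% × 500.0 = 31.24 kg
Mass-balance tally per oxide using the reported weights, versus the basis set out (every target is met by its sum exact up to rounding of places):
  TiO2: 116.4·0.9899 = 115.2 kg (target 115.2 kg)
  ZrO2: 27.16·0.6670 = 18.12 kg (target 18.11 kg)
  SiO2: 209.6·0.6770 + 27.16·0.3320 = 150.9 kg (target 150.9 kg)
  SrO: 130.1·0.6963 = 90.59 kg (target 90.60 kg)
  Al2O3: 209.6·0.1966 + 52.96·0.9960 = 93.96 kg (target 93.95 kg)
  Na2O: 17.18·0.4387 + 209.6·0.1131 = 31.24 kg (target 31.24 kg)
Glass mass check: total batch − LOI = 500.0 kg (per-oxide target masses sum to 500.0 kg; the stated basis being 500.0 kg — differing by rounding only).
Whole-batch sum: Σ batch = 553.4 kg; loss to ignition Σ batch·LOI = 53.36 kg; yield: glass divided by total = 90.36%.

Batch per 500.0 kg enamel:
  Na2SO4: 17.18 kg
  Rutile: 116.4 kg
  Strontianite: 130.1 kg
  Na-feldspar: 209.6 kg
  Zircon: 27.16 kg
  Tabular alumina: 52.96 kg
Total batch = 553.4 kg; LOI loss = 53.36 kg; yield = 90.36%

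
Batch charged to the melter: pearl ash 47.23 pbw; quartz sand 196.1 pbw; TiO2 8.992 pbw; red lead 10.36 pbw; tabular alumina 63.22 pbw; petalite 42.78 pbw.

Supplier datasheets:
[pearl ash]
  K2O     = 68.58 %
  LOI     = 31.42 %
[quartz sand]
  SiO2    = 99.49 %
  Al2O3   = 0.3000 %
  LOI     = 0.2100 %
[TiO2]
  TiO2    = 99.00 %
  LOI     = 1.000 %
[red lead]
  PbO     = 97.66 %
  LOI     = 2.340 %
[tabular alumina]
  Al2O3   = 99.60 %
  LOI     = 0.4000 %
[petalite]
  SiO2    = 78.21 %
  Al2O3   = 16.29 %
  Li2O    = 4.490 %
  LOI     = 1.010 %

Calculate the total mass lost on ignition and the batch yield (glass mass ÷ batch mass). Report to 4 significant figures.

LOI loss = 16.27 pbw; glass = 352.4 pbw; yield = 95.59%

The whole derivation keeps full precision end to end — values along the way are printed with 4-significant-digit rounding alongside each step — a single rounding yields every reported number. Derived quantities (yield, six oxide percentages, glass mass, ignition loss, totals) are rebuilt in full precision starting from the weights on 352.4 pbw of glass as quoted within problem or answer.
Ignition loss by material:
  pearl ash: 47.23 × 0.3142 = 14.84 pbw
  quartz sand: 196.1 × 0.002100 = 0.4118 pbw
  TiO2: 8.992 × 0.01000 = 0.08992 pbw
  red lead: 10.36 × 0.02340 = 0.2424 pbw
  tabular alumina: 63.22 × 0.004000 = 0.2529 pbw
  petalite: 42.78 × 0.01010 = 0.4321 pbw
Total LOI = 16.27 pbw
Glass = batch − LOI = 368.7 − 16.27 = 352.4 pbw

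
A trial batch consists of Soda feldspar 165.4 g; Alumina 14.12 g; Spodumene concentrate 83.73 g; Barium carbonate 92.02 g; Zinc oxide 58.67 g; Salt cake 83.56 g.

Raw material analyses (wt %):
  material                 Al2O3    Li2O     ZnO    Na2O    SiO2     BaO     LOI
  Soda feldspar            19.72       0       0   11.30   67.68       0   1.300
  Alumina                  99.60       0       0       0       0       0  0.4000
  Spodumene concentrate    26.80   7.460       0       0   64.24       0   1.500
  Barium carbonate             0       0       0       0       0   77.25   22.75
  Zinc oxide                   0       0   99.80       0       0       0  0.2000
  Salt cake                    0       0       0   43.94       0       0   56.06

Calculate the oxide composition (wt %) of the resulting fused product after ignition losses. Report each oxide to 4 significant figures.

Glass mass = 426.1 g (batch 497.5 − LOI 71.36).
Composition: Al2O3 16.22%, Li2O 1.466%, ZnO 13.74%, Na2O 13.00%, SiO2 38.89%, BaO 16.68%

Each numeric step keeps exact precision in every operation. Values along the way appear (rounded to four significant figures) across the worked steps — each reported result is rounded only once; the derived quantities, including ignition loss, the yield, totals, glass mass, six oxide percentages, are rebuilt from the batch weights at 426.1 g of glass in exact precision, as set out in question or answer.
Per-oxide mass from batch:
  Al2O3: 165.4·0.1972 + 14.12·0.9960 + 83.73·0.2680 = 69.12 g
  Li2O: 83.73·0.07460 = 6.246 g
  ZnO: 58.67·0.9980 = 58.55 g
  Na2O: 165.4·0.1130 + 83.56·0.4394 = 55.41 g
  SiO2: 165.4·0.6768 + 83.73·0.6424 = 165.7 g
  BaO: 92.02·0.7725 = 71.09 g
LOI: 165.4·0.01300 + 14.12·0.004000 + 83.73·0.01500 + 92.02·0.2275 + 58.67·0.002000 + 83.56·0.5606 = 71.36 g
Glass mass = batch − LOI = 497.5 − 71.36 = 426.1 g (equal to the oxide-mass sum)
percent by weight: oxide/glass ×100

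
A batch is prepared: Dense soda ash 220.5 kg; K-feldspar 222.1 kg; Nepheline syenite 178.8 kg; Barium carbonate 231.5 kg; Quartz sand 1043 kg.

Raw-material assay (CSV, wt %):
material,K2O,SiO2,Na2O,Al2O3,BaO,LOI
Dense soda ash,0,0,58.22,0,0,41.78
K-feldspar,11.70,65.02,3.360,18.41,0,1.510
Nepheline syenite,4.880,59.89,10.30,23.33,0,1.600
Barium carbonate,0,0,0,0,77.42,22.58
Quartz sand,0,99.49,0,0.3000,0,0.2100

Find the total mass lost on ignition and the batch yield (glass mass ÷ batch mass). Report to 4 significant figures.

The intermediate values are shown, rounded to 4 significant figures, as written — full precision is kept throughout — each reported number receives exactly one rounding; the derived quantities, including yield, net glass mass, the five compositions, totals, LOI, are computed from the batch weights at 1743 kg of glass in full float precision exactly as shown in the problem or answer text.
Loss on ignition, line by line:
  Dense soda ash: 220.5 × 0.4178 = 92.12 kg
  K-feldspar: 222.1 × 0.01510 = 3.354 kg
  Nepheline syenite: 178.8 × 0.01600 = 2.861 kg
  Barium carbonate: 231.5 × 0.2258 = 52.27 kg
  Quartz sand: 1043 × 0.002100 = 2.190 kg
Total LOI = 152.8 kg
Glass = batch − LOI = 1896 − 152.8 = 1743 kg

LOI loss = 152.8 kg; glass = 1743 kg; yield = 91.94%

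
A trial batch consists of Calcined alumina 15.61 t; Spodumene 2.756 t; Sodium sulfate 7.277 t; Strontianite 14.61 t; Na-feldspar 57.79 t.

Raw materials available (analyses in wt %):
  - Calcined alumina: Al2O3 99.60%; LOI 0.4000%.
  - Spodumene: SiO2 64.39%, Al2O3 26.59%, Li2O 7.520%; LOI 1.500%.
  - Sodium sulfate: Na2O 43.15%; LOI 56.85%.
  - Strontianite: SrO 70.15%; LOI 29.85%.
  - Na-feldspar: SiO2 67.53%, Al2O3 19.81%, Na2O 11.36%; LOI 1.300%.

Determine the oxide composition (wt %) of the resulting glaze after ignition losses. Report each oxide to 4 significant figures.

Glass mass = 88.69 t (batch 98.04 − LOI 9.353).
Composition: SiO2 46.00%, Al2O3 31.26%, Li2O 0.2337%, Na2O 10.94%, SrO 11.56%

Each numeric step holds full precision at all times; working values are displayed, with 4-significant-digit rounding, when written out. Every reported value receives exactly one rounding — all derived quantities, including totals, LOI, glass mass, the five compositions, the yield, are recomputed from the weighed amounts for 88.69 t of glass in full precision as they appear in question or answer.
Delivered oxide masses:
  SiO2: 2.756·0.6439 + 57.79·0.6753 = 40.80 t
  Al2O3: 15.61·0.9960 + 2.756·0.2659 + 57.79·0.1981 = 27.73 t
  Li2O: 2.756·0.07520 = 0.2073 t
  Na2O: 7.277·0.4315 + 57.79·0.1136 = 9.705 t
  SrO: 14.61·0.7015 = 10.25 t
LOI: 15.61·0.004000 + 2.756·0.01500 + 7.277·0.5685 + 14.61·0.2985 + 57.79·0.01300 = 9.353 t
The glass mass, total less LOI, = 98.04 − 9.353 = 88.69 t (= the summed oxide contributions)
percent share: oxide ÷ glass, ×100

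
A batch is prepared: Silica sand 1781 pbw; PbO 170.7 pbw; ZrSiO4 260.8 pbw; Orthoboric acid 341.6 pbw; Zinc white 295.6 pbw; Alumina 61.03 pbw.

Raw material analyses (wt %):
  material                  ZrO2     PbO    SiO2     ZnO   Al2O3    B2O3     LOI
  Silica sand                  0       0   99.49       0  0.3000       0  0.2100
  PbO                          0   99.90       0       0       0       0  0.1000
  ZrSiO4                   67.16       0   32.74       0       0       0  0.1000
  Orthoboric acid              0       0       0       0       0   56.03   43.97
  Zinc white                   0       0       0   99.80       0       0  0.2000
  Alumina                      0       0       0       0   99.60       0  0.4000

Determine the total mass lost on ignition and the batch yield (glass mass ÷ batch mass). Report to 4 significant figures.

Intermediates are printed rounded to 4 significant figures in the working — the working math runs at exact precision all the way through. Exactly one rounding is applied to every reported result — the derived quantities are computed at exact precision (the yield, ignition loss, net glass mass, six oxide percentages, totals) from the batch weights for 2756 pbw of glass as they appear in the problem or answer text.
Ignition loss by material:
  Silica sand: 1781 × 0.002100 = 3.740 pbw
  PbO: 170.7 × 0.001000 = 0.1707 pbw
  ZrSiO4: 260.8 × 0.001000 = 0.2608 pbw
  Orthoboric acid: 341.6 × 0.4397 = 150.2 pbw
  Zinc white: 295.6 × 0.002000 = 0.5912 pbw
  Alumina: 61.03 × 0.004000 = 0.2441 pbw
Total LOI = 155.2 pbw
Glass = batch − LOI = 2911 − 155.2 = 2756 pbw

LOI loss = 155.2 pbw; glass = 2756 pbw; yield = 94.67%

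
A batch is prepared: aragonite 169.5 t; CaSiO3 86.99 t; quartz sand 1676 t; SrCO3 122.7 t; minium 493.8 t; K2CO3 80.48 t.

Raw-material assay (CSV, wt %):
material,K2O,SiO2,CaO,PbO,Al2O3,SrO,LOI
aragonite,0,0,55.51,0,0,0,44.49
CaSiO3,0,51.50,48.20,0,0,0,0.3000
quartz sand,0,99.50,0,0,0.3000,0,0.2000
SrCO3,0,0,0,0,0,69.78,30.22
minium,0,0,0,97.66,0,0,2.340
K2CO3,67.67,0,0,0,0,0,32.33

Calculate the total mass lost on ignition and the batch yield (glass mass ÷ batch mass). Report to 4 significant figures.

Every computation holds full precision through the solve. Values along the way are shown (rounded to 4 significant digits) across the worked steps; exactly one rounding lands on every reported result. All derived quantities (yield, LOI, the six compositions, totals, glass mass) are recomputed from the weighed amounts for 2476 t of glass at full precision as written in the problem or answer text.
Per-material ignition loss:
  aragonite: 169.5 × 0.4449 = 75.41 t
  CaSiO3: 86.99 × 0.003000 = 0.2610 t
  quartz sand: 1676 × 0.002000 = 3.352 t
  SrCO3: 122.7 × 0.3022 = 37.08 t
  minium: 493.8 × 0.02340 = 11.55 t
  K2CO3: 80.48 × 0.3233 = 26.02 t
Total LOI = 153.7 t
Glass = batch − LOI = 2629 − 153.7 = 2476 t

LOI loss = 153.7 t; glass = 2476 t; yield = 94.16%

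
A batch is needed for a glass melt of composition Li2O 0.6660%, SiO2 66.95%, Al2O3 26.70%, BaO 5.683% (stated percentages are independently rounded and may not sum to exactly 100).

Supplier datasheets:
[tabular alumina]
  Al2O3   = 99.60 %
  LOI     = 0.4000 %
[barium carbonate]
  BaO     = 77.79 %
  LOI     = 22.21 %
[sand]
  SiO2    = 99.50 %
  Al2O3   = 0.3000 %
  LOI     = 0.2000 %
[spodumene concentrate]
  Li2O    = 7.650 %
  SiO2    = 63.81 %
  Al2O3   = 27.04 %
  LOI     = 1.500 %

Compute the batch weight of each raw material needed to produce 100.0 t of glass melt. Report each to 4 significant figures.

Intermediates are shown, rounded to 4 significant figures, when written out; the whole derivation holds full precision through the solve. Each reported figure is rounded once only. All derived quantities (net glass mass, ignition loss, yield, the totals, the four compositions) are rebuilt in full precision from the batch weights per 100.0 t of glass, exactly as printed in question or answer.
The oxide mass targets at 100.0 t glass melt:
  Li2O: 0.6660% × 100.0 = 0.6660 t
  SiO2: 66.95% × 100.0 = 66.95 t
  Al2O3: 26.70% × 100.0 = 26.70 t
  BaO: 5.683% × 100.0 = 5.683 t
Balance tally, oxide-wise, working from each reported weight, for the quoted basis mass (target by target, the sums agree net of answer rounding effects):
  Li2O: 8.706·0.07650 = 0.6660 t (target 0.6660 t)
  SiO2: 61.70·0.9950 + 8.706·0.6381 = 66.95 t (target 66.95 t)
  Al2O3: 24.26·0.9960 + 61.70·0.003000 + 8.706·0.2704 = 26.70 t (target 26.70 t)
  BaO: 7.306·0.7779 = 5.683 t (target 5.683 t)
Glass-mass bookkeeping: whole batch net of LOI = 100.0 t (the Σ of target masses is 100.0 t; with the basis standing at 100.0 t — gaps are rounding artifacts).
Batch grand total — Σ batch = 102.0 t; LOI removed, Σ of batch·LOI: 1.974 t; yield, glass over the total, = 98.06%.

Batch per 100.0 t glass melt:
  tabular alumina: 24.26 t
  barium carbonate: 7.306 t
  sand: 61.70 t
  spodumene concentrate: 8.706 t
Total batch = 102.0 t; LOI loss = 1.974 t; yield = 98.06%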